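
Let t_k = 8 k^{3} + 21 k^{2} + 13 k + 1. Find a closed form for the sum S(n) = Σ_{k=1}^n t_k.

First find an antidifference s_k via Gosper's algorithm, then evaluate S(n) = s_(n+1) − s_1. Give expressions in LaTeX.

Step 1: r(k) = (8*k**3 + 45*k**2 + 79*k + 43)/(8*k**3 + 21*k**2 + 13*k + 1).
Normal form (A,B,C) = (1, 1, k**3 + 21*k**2/8 + 13*k/8 + 1/8).
f must satisfy (1)·f(k+1) − (1)·f(k) = k**3 + 21*k**2/8 + 13*k/8 + 1/8.
From deg A=0, deg B=0, deg C=3: d=4.
Match coefficients ⇒ f(k) = k*(2*k**3 + 3*k**2 - 2*k - 2)/8.
Then R = B(k−1)f/C = k*(2*k**3 + 3*k**2 - 2*k - 2)/(8*k**3 + 21*k**2 + 13*k + 1), so s_k = R(k)·t_k = k*(2*k**3 + 3*k**2 - 2*k - 2).
Δs = 8*k**3 + 21*k**2 + 13*k + 1, as required.
Telescope: S(n) = s_(n+1) − s_(1) = 2*n**4 + 11*n**3 + 19*n**2 + 11*n + 1 − (1) = n*(2*n**3 + 11*n**2 + 19*n + 11).

S(n) = n \left(2 n^{3} + 11 n^{2} + 19 n + 11\right)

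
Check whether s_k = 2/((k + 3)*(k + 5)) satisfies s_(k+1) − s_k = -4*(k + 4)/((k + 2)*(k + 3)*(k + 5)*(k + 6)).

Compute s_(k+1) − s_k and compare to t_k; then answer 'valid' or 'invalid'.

Invalid: residual 2*(3*k + 14)/(k**5 + 20*k**4 + 155*k**3 + 580*k**2 + 1044*k + 720) ≠ 0.

s_(k+1) = 2/((k + 4)*(k + 6))
s_(k+1) − s_k = 2*(-2*k - 9)/(k**4 + 18*k**3 + 119*k**2 + 342*k + 360)
(s_(k+1) − s_k) − t_k = 2*(3*k + 14)/(k**5 + 20*k**4 + 155*k**3 + 580*k**2 + 1044*k + 720)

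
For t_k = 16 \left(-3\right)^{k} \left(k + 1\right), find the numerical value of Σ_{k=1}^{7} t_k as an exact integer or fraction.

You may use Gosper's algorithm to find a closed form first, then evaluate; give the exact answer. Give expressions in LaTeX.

r(k) = 3*(-k - 2)/(k + 1) after simplifying.
Take A(k)=-3, B(k)=1, C(k)=k + 1.
Solve (-3)·f(k+1) − (1)·f(k) = k + 1.
Bound: deg f ≤ 1.
A polynomial solution: f(k) = -(4*k + 1)/16.
R(k) = B(k−1)·f(k)/C(k) = -(4*k + 1)/(16*(k + 1)); s_k = R·t_k = (-3)**k*(-4*k - 1).
Verify: 16*(-3)**k*(k + 1) matches t_k.
Σ_(k=1)^(7) t_k = s_(8) − s_(1) = -216513 − (15) = -216528.

Σ = -216528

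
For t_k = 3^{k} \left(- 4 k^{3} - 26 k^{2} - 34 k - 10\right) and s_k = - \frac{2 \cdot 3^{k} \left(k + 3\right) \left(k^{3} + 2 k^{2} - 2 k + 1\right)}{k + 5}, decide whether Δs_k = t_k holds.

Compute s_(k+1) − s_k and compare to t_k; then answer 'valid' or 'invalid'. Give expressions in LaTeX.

s_(k+1) = 6*3**k*(k + 4)*(2*k - (k + 1)**3 - 2*(k + 1)**2 + 1)/(k + 6)
s_(k+1) − s_k = 3**k*(-4*k**5 - 62*k**4 - 352*k**3 - 844*k**2 - 762*k - 204)/(k**2 + 11*k + 30)
(s_(k+1) − s_k) − t_k = 8*3**k*(k**4 + 11*k**3 + 40*k**2 + 46*k + 12)/(k**2 + 11*k + 30)

Invalid: residual \frac{8 \cdot 3^{k} \left(k^{4} + 11 k^{3} + 40 k^{2} + 46 k + 12\right)}{k^{2} + 11 k + 30} ≠ 0.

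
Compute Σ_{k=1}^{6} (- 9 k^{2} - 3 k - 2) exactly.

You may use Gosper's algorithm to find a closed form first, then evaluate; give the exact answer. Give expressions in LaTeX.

Σ = -894

r(k) = (9*k**2 + 21*k + 14)/(9*k**2 + 3*k + 2) after simplifying.
A = 1, B = 1, C = k**2 + k/3 + 2/9.
Key eq: (1)·f(k+1) = (1)·f(k) + (k**2 + k/3 + 2/9).
d = 3 from the (0,0,2) case.
Solving with deg f ≤ 3: f(k) = k*(3*k**2 - 3*k + 2)/9.
Certificate R = B(k−1)f/C = k*(3*k**2 - 3*k + 2)/(9*k**2 + 3*k + 2) gives s_k = k*(-3*k**2 + 3*k - 2).
Verify: -9*k**2 - 3*k - 2 matches t_k.
Σ_(k=1)^(6) t_k = s_(7) − s_(1) = -896 − (-2) = -894.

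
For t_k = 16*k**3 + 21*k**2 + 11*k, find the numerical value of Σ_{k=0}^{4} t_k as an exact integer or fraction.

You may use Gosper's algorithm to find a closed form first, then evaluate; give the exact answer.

Σ = 2340

Step 1: r(k) = (16*k**3 + 69*k**2 + 101*k + 48)/(k*(16*k**2 + 21*k + 11)).
A = 1, B = 1, C = k**3 + 21*k**2/16 + 11*k/16.
Key eq: (1)·f(k+1) = (1)·f(k) + (k**3 + 21*k**2/16 + 11*k/16).
Degrees (0,0,3) ⇒ d ≤ 4.
Solve for f: f(k) = k*(k - 1)*(4*k**2 + 3*k + 2)/16 (degree 4 ≤ 4).
Then R = B(k−1)f/C = (k - 1)*(4*k**2 + 3*k + 2)/(16*k**2 + 21*k + 11), so s_k = R(k)·t_k = k*(4*k**3 - k**2 - k - 2).
s_(k+1) − s_k = k*(16*k**2 + 21*k + 11) = t_k.
Σ_(k=0)^(4) t_k = s_(5) − s_(0) = 2340 − (0) = 2340.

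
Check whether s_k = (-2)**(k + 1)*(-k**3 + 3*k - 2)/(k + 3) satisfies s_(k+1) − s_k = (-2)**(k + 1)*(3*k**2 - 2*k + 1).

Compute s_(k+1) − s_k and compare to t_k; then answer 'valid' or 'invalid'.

s_(k+1) = (-2)**(k + 2)*k**2*(-k - 3)/(k + 4)
s_(k+1) − s_k = (-2)**(k + 1)*(3*k**4 + 16*k**3 + 15*k**2 - 10*k + 8)/(k**2 + 7*k + 12)
(s_(k+1) − s_k) − t_k = (-2)**(k + 1)*(-3*k**3 - 8*k**2 + 7*k - 4)/(k**2 + 7*k + 12)

Invalid: residual (-2)**(k + 1)*(-3*k**3 - 8*k**2 + 7*k - 4)/(k**2 + 7*k + 12) ≠ 0.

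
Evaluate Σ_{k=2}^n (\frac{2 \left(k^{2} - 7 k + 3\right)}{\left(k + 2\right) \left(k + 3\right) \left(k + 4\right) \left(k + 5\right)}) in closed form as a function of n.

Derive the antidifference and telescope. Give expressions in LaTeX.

Compute t_(k+1)/t_k: get (k**3 - 3*k**2 - 13*k - 6)/(k**3 - k**2 - 39*k + 18).
So A=k + 2 and B=k + 6, with C=k**2 - 7*k + 3.
Solve (k + 2)·f(k+1) − (k + 5)·f(k) = k**2 - 7*k + 3.
Bound: deg f ≤ 3.
A polynomial solution: f(k) = k*(k - 10)*(k - 5)/24.
R(k) = B(k−1)·f(k)/C(k) = k*(k - 10)*(k - 5)*(k + 5)/(24*(k**2 - 7*k + 3)); s_k = R·t_k = k*(k**2 - 15*k + 50)/(12*(k + 2)*(k + 3)*(k + 4)).
Verify: 2*(k**2 - 7*k + 3)/(k**4 + 14*k**3 + 71*k**2 + 154*k + 120) matches t_k.
Σ_(k=2)^n t_k = s_(n+1) − s_(2) = ((n**3 - 12*n**2 + 23*n + 36)/(12*(n**3 + 12*n**2 + 47*n + 60))) − (1/30), i.e. (n**3 - 28*n**2 + 7*n + 20)/(20*(n**3 + 12*n**2 + 47*n + 60)).

S(n) = \frac{n^{3} - 28 n^{2} + 7 n + 20}{20 \left(n^{3} + 12 n^{2} + 47 n + 60\right)}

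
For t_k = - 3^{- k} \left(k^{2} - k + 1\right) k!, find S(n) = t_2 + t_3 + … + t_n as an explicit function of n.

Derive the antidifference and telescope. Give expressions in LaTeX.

S(n) = 3^{- n - 1} \left(4 \cdot 3^{n} - 3 n^{2} n! - 6 n n! - 3 n!\right)

Compute t_(k+1)/t_k: get -(k + 1)*(k - (k + 1)**2)/(3*k**2 - 3*k + 3).
Normal form (A,B,C) = (k/3 + 1/3, 1, k**2 - k + 1).
Set up (k/3 + 1/3)·f(k+1) − (1)·f(k) − (k**2 - k + 1) = 0.
deg f ≤ 1 (via 1,0,2).
Solving with deg f ≤ 1: f(k) = 3*k.
Get s_k = R·t_k = -3**(1 - k)*k*factorial(k) with R(k) = B(k−1)f(k)/C(k) = 3*k/(k**2 - k + 1).
Check: Δs_k = -(k**2 - k + 1)*factorial(k)/3**k. ✓
Σ_(k=2)^n t_k = s_(n+1) − s_(2) = (-(n + 1)*factorial(n + 1)/3**n) − (-4/3), i.e. 3**(-n - 1)*(4*3**n - 3*n**2*factorial(n) - 6*n*factorial(n) - 3*factorial(n)).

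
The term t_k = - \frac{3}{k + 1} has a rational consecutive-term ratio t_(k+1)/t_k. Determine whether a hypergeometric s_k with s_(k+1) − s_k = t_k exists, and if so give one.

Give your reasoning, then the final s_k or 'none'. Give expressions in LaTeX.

not Gosper-summable; s_k does not exist

Step 1: r(k) = (k + 1)/(k + 2).
Gosper form: A/B · C(k+1)/C(k) with A=k + 1, B=k + 2, C=1.
Key eq: (k + 1)·f(k+1) = (k + 1)·f(k) + (1).
Degrees (1,1,0) ⇒ d ≤ 0.
Write f(k) = c0. Then LHS − RHS = -1, requiring -1 = 0: contradictory. No certificate.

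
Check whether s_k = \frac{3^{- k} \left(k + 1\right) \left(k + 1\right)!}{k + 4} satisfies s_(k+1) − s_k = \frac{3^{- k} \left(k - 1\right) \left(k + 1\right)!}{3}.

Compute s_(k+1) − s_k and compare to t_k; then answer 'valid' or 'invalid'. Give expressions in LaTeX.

Invalid: residual - \frac{3^{- k} \left(k^{2} + 3 k - 7\right) \left(k + 1\right)!}{\left(k + 4\right) \left(k + 5\right)} ≠ 0.

s_(k+1) = (k + 2)*factorial(k + 2)/(3*3**k*(k + 5))
s_(k+1) − s_k = (k**3 + 5*k**2 + 2*k + 1)*factorial(k + 1)/(3*3**k*(k + 4)*(k + 5))
(s_(k+1) − s_k) − t_k = -(k**2 + 3*k - 7)*factorial(k + 1)/(3**k*(k + 4)*(k + 5))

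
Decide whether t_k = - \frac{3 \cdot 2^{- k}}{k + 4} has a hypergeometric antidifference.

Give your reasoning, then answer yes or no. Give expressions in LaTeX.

No — negative degree bound, so no certificate f.

t_(k+1)/t_k = (k + 4)/(2*(k + 5)).
Normal form (A,B,C) = (k/2 + 2, k + 5, 1).
Solve (k/2 + 2)·f(k+1) − (k + 4)·f(k) = 1.
Degrees (1,1,0) ⇒ d ≤ -1.
Bound -1 < 0, so the key equation has no polynomial solution.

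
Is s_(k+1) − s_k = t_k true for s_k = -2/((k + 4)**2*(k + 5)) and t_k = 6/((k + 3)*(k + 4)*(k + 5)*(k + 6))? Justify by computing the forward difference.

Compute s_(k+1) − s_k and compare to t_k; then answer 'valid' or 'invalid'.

s_(k+1) = -2/((k + 5)**2*(k + 6))
s_(k+1) − s_k = 2*(3*k + 14)/(k**5 + 24*k**4 + 229*k**3 + 1086*k**2 + 2560*k + 2400)
(s_(k+1) − s_k) − t_k = 4*(-2*k - 9)/(k**6 + 27*k**5 + 301*k**4 + 1773*k**3 + 5818*k**2 + 10080*k + 7200)

Invalid: residual 4*(-2*k - 9)/(k**6 + 27*k**5 + 301*k**4 + 1773*k**3 + 5818*k**2 + 10080*k + 7200) ≠ 0.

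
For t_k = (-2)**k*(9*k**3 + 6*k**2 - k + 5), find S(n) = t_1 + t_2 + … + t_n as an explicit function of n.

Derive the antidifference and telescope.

S(n) = 6*(-2)**n*n**3 + 10*(-2)**n*n**2 + 2*(-2)**n - 2

Compute t_(k+1)/t_k: get 2*(-9*k**3 - 33*k**2 - 38*k - 19)/(9*k**3 + 6*k**2 - k + 5).
Factor: A=-2; B=1; C=k**3 + 2*k**2/3 - k/9 + 5/9.
f must satisfy (-2)·f(k+1) − (1)·f(k) = k**3 + 2*k**2/3 - k/9 + 5/9.
Bound: deg f ≤ 3.
Solve for f: f(k) = -(3*k**3 - 4*k**2 - k + 3)/9 (degree 3 ≤ 3).
Get s_k = R·t_k = (-2)**k*(-3*k**3 + 4*k**2 + k - 3) with R(k) = B(k−1)f(k)/C(k) = -(3*k**3 - 4*k**2 - k + 3)/(9*k**3 + 6*k**2 - k + 5).
Verify: (-2)**k*(9*k**3 + 6*k**2 - k + 5) matches t_k.
Telescope: S(n) = s_(n+1) − s_(1) = 2*(-2)**n*(3*n**3 + 5*n**2 + 1) − (2) = 6*(-2)**n*n**3 + 10*(-2)**n*n**2 + 2*(-2)**n - 2.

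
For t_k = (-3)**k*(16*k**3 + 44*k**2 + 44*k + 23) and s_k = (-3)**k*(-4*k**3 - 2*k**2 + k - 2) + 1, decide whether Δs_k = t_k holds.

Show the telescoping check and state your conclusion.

valid; difference matches t_k

s_(k+1) = (-3)**(k + 1)*(k - 4*(k + 1)**3 - 2*(k + 1)**2 - 1) + 1
s_(k+1) − s_k = (-3)**k*(16*k**3 + 44*k**2 + 44*k + 23)
(s_(k+1) − s_k) − t_k = 0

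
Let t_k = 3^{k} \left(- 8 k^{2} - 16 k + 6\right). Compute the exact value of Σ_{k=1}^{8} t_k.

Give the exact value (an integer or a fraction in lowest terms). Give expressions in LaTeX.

Σ = -5609664

r(k) = 3*(4*k**2 + 16*k + 9)/(4*k**2 + 8*k - 3) after simplifying.
So A=3 and B=1, with C=k**2 + 2*k - 3/4.
Set up (3)·f(k+1) − (1)·f(k) − (k**2 + 2*k - 3/4) = 0.
Bound: deg f ≤ 2.
Solving with deg f ≤ 2: f(k) = (2*k - 3)*(2*k + 1)/8.
Certificate R = B(k−1)f/C = (2*k - 3)*(2*k + 1)/(2*(4*k**2 + 8*k - 3)) gives s_k = 3**k*(-4*k**2 + 4*k + 3).
Verify: 3**k*(-8*k**2 - 16*k + 6) matches t_k.
Sum = s_(9) − s_(1); s_(9) = -5609655, s_(1) = 9 ⇒ -5609664.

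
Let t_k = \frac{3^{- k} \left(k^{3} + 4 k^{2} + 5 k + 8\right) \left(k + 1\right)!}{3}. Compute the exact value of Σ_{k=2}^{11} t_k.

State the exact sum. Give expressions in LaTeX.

Σ = 512510380/243

Compute t_(k+1)/t_k: get (k**4 + 9*k**3 + 30*k**2 + 50*k + 36)/(3*(k**3 + 4*k**2 + 5*k + 8)).
Factor: A=k/3 + 2/3; B=1; C=k**3 + 4*k**2 + 5*k + 8.
Set up (k/3 + 2/3)·f(k+1) − (1)·f(k) − (k**3 + 4*k**2 + 5*k + 8) = 0.
From deg A=1, deg B=0, deg C=3: d=2.
A polynomial solution: f(k) = 3*k*(k + 3).
So s_k = (B(k−1)f/C)·t_k = (3*k*(k + 3)/(k**3 + 4*k**2 + 5*k + 8))·t_k = k*(k + 3)*factorial(k + 1)/3**k.
Δs = (k**3 + 4*k**2 + 5*k + 8)*factorial(k + 1)/(3*3**k), as required.
Telescoping: Σ = s_(12) − s_(2) = 512512000/243 − (20/3) = 512510380/243.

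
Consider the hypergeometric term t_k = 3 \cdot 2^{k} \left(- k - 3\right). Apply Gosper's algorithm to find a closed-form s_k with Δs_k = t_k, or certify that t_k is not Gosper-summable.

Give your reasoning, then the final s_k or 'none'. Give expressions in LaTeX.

s_k = 3 \cdot 2^{k} \left(- k - 1\right)

r(k) = 2*(k + 4)/(k + 3) after simplifying.
Factor: A=2; B=1; C=k + 3.
f must satisfy (2)·f(k+1) − (1)·f(k) = k + 3.
Bound: deg f ≤ 1.
Coefficient equations give f(k) = k + 1.
R(k) = B(k−1)·f(k)/C(k) = (k + 1)/(k + 3); s_k = R·t_k = 3*2**k*(-k - 1).
Δs = 3*2**k*(-k - 3), as required.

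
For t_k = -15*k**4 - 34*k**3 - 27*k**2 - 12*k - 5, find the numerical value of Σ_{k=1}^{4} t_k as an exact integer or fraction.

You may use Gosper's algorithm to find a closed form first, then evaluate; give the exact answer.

Σ = -9660

r(k) = (15*k**4 + 94*k**3 + 219*k**2 + 228*k + 93)/(15*k**4 + 34*k**3 + 27*k**2 + 12*k + 5) after simplifying.
Gosper form: A/B · C(k+1)/C(k) with A=1, B=1, C=k**4 + 34*k**3/15 + 9*k**2/5 + 4*k/5 + 1/3.
Need (1)·f(k+1) − (1)·f(k) = k**4 + 34*k**3/15 + 9*k**2/5 + 4*k/5 + 1/3.
Degrees (0,0,4) ⇒ d ≤ 5.
A polynomial solution: f(k) = k*(3*k**4 + k**3 - 3*k**2 + k + 3)/15.
R(k) = B(k−1)·f(k)/C(k) = k*(3*k**4 + k**3 - 3*k**2 + k + 3)/(15*k**4 + 34*k**3 + 27*k**2 + 12*k + 5); s_k = R·t_k = k*(-3*k**4 - k**3 + 3*k**2 - k - 3).
Δs = -15*k**4 - 34*k**3 - 27*k**2 - 12*k - 5, as required.
Telescoping: Σ = s_(5) − s_(1) = -9665 − (-5) = -9660.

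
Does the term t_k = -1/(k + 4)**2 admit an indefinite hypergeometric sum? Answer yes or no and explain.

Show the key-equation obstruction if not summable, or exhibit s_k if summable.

t_(k+1)/t_k = (k + 4)**2/(k + 5)**2.
So A=k**2 + 8*k + 16 and B=k**2 + 10*k + 25, with C=1.
f must satisfy (k**2 + 8*k + 16)·f(k+1) − (k**2 + 8*k + 16)·f(k) = 1.
d = 0 from the (2,2,0) case.
f = c0 ⇒ A·f(k+1) − B(k−1)·f(k) − C = -1. The system {-1 = 0} is inconsistent; no antidifference.

No — t_k has no hypergeometric antidifference.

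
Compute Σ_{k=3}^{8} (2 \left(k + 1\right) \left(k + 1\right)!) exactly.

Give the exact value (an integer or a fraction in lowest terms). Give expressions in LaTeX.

Step 1: r(k) = (k + 2)**2/(k + 1).
Gosper form: A/B · C(k+1)/C(k) with A=k + 2, B=1, C=k + 1.
Solve (k + 2)·f(k+1) − (1)·f(k) = k + 1.
d = 0 from the (1,0,1) case.
Match coefficients ⇒ f(k) = 1.
Get s_k = R·t_k = 2*factorial(k + 1) with R(k) = B(k−1)f(k)/C(k) = 1/(k + 1).
Check: Δs_k = 2*(k + 1)*factorial(k + 1). ✓
Evaluate s at k=9 and k=3: 7257600 and 48; difference 7257552.

Σ = 7257552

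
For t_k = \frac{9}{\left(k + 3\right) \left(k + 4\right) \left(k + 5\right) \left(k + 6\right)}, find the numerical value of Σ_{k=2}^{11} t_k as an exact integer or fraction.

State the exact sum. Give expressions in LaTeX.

Σ = 129/9520

Ratio r(k) = (k + 3)/(k + 7).
Gosper form: A/B · C(k+1)/C(k) with A=k + 3, B=k + 7, C=1.
Need (k + 3)·f(k+1) − (k + 6)·f(k) = 1.
d = 3 from the (1,1,0) case.
A polynomial solution: f(k) = k*(k**2 + 12*k + 47)/180.
Certificate R = B(k−1)f/C = k*(k + 6)*(k**2 + 12*k + 47)/180 gives s_k = k*(k**2 + 12*k + 47)/(20*(k + 3)*(k + 4)*(k + 5)).
s_(k+1) − s_k = 9/(k**4 + 18*k**3 + 119*k**2 + 342*k + 360) = t_k.
Evaluate s at k=12 and k=2: 67/1360 and 1/28; difference 129/9520.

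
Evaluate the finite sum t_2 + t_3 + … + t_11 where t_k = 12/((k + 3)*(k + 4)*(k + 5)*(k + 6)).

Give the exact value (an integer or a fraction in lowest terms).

Ratio r(k) = (k + 3)/(k + 7).
Gosper form: A/B · C(k+1)/C(k) with A=k + 3, B=k + 7, C=1.
Need (k + 3)·f(k+1) − (k + 6)·f(k) = 1.
d = 3 from the (1,1,0) case.
A polynomial solution: f(k) = k*(k**2 + 12*k + 47)/180.
R(k) = B(k−1)·f(k)/C(k) = k*(k + 6)*(k**2 + 12*k + 47)/180; s_k = R·t_k = k*(k**2 + 12*k + 47)/(15*(k + 3)*(k + 4)*(k + 5)).
Check: Δs_k = 12/(k**4 + 18*k**3 + 119*k**2 + 342*k + 360). ✓
Σ_(k=2)^(11) t_k = s_(12) − s_(2) = 67/1020 − (1/21) = 43/2380.

Σ = 43/2380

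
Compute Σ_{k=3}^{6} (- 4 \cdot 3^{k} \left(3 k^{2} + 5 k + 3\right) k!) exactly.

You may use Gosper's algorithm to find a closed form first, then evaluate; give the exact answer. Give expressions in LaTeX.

Compute t_(k+1)/t_k: get 3*(3*k**3 + 14*k**2 + 22*k + 11)/(3*k**2 + 5*k + 3).
Gosper form: A/B · C(k+1)/C(k) with A=3*k + 3, B=1, C=k**2 + 5*k/3 + 1.
Set up (3*k + 3)·f(k+1) − (1)·f(k) − (k**2 + 5*k/3 + 1) = 0.
d = 1 from the (1,0,2) case.
Match coefficients ⇒ f(k) = k/3.
R(k) = B(k−1)·f(k)/C(k) = k/(3*k**2 + 5*k + 3); s_k = R·t_k = -4*3**k*k*factorial(k).
Δs = -4*3**k*(3*k**2 + 5*k + 3)*factorial(k), as required.
Sum = s_(7) − s_(3); s_(7) = -308629440, s_(3) = -1944 ⇒ -308627496.

Σ = -308627496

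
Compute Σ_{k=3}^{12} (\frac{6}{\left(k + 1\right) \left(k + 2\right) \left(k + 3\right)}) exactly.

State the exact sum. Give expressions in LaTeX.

Compute t_(k+1)/t_k: get (k + 1)/(k + 4).
Gosper form: A/B · C(k+1)/C(k) with A=k + 1, B=k + 4, C=1.
Need (k + 1)·f(k+1) − (k + 3)·f(k) = 1.
Degrees (1,1,0) ⇒ d ≤ 2.
Coefficient equations give f(k) = k*(k + 3)/4.
Then R = B(k−1)f/C = k*(k + 3)**2/4, so s_k = R(k)·t_k = 3*k*(k + 3)/(2*(k + 1)*(k + 2)).
Verify: 6/(k**3 + 6*k**2 + 11*k + 6) matches t_k.
Sum = s_(13) − s_(3); s_(13) = 52/35, s_(3) = 27/20 ⇒ 19/140.

Σ = 19/140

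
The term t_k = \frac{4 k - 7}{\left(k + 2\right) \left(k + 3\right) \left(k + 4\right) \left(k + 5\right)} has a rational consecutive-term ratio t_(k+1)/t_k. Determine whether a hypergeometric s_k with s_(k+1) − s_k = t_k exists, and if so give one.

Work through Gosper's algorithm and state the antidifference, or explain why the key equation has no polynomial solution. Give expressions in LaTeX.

Ratio r(k) = (k + 2)*(4*k - 3)/((k + 6)*(4*k - 7)).
A = k + 2, B = k + 6, C = k - 7/4.
Key eq: (k + 2)·f(k+1) = (k + 5)·f(k) + (k - 7/4).
Degrees (1,1,1) ⇒ d ≤ 3.
A polynomial solution: f(k) = -k*(k**2 + 9*k + 74)/96.
So s_k = (B(k−1)f/C)·t_k = (-k*(k + 5)*(k**2 + 9*k + 74)/(24*(4*k - 7)))·t_k = k*(-k**2 - 9*k - 74)/(24*(k + 2)*(k + 3)*(k + 4)).
Verify: (4*k - 7)/(k**4 + 14*k**3 + 71*k**2 + 154*k + 120) matches t_k.

s_k = \frac{k \left(- k^{2} - 9 k - 74\right)}{24 \left(k + 2\right) \left(k + 3\right) \left(k + 4\right)}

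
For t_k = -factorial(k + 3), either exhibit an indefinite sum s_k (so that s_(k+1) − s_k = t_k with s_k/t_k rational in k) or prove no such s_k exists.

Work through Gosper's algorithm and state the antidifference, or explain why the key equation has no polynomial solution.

The ratio is k + 4.
So A=k + 4 and B=1, with C=1.
Set up (k + 4)·f(k+1) − (1)·f(k) − (1) = 0.
Bound: deg f ≤ -1.
deg f ≤ -1 is impossible — no certificate.

no hypergeometric antidifference exists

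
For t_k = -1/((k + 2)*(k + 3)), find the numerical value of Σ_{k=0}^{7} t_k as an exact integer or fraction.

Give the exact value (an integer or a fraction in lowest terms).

The ratio is (k + 2)/(k + 4).
Gosper form: A/B · C(k+1)/C(k) with A=k + 2, B=k + 4, C=1.
f must satisfy (k + 2)·f(k+1) − (k + 3)·f(k) = 1.
Bound: deg f ≤ 1.
Solve for f: f(k) = k/2 (degree 1 ≤ 1).
So s_k = (B(k−1)f/C)·t_k = (k*(k + 3)/2)·t_k = -k/(2*k + 4).
Check: Δs_k = -1/(k**2 + 5*k + 6). ✓
Telescoping: Σ = s_(8) − s_(0) = -2/5 − (0) = -2/5.

Σ = -2/5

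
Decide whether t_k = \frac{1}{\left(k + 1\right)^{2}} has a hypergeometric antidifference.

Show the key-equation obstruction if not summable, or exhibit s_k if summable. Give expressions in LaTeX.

No; the coefficient equations for f are inconsistent.

t_(k+1)/t_k = (k + 1)**2/(k + 2)**2.
Take A(k)=k**2 + 2*k + 1, B(k)=k**2 + 4*k + 4, C(k)=1.
f must satisfy (k**2 + 2*k + 1)·f(k+1) − (k**2 + 2*k + 1)·f(k) = 1.
d = 0 from the (2,2,0) case.
Write f(k) = c0. Then LHS − RHS = -1, requiring -1 = 0: contradictory. No certificate.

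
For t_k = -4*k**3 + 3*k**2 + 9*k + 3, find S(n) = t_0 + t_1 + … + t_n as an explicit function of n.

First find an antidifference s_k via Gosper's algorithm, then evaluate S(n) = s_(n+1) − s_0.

S(n) = -n**4 - n**3 + 5*n**2 + 8*n + 3

Compute t_(k+1)/t_k: get (4*k**3 + 9*k**2 - 3*k - 11)/(4*k**3 - 3*k**2 - 9*k - 3).
A = 1, B = 1, C = k**3 - 3*k**2/4 - 9*k/4 - 3/4.
f must satisfy (1)·f(k+1) − (1)·f(k) = k**3 - 3*k**2/4 - 9*k/4 - 3/4.
From deg A=0, deg B=0, deg C=3: d=4.
Solving with deg f ≤ 4: f(k) = k*(k**3 - 3*k**2 - 2*k + 1)/4.
So s_k = (B(k−1)f/C)·t_k = (k*(k**3 - 3*k**2 - 2*k + 1)/(4*k**3 - 3*k**2 - 9*k - 3))·t_k = k*(-k**3 + 3*k**2 + 2*k - 1).
s_(k+1) − s_k = -4*k**3 + 3*k**2 + 9*k + 3 = t_k.
Telescope: S(n) = s_(n+1) − s_(0) = -n**4 - n**3 + 5*n**2 + 8*n + 3 − (0) = -n**4 - n**3 + 5*n**2 + 8*n + 3.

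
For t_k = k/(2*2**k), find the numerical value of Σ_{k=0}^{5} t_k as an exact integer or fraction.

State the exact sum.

Σ = 57/64

The ratio is (k + 1)/(2*k).
Gosper form: A/B · C(k+1)/C(k) with A=1/2, B=1, C=k.
Key eq: (1/2)·f(k+1) = (1)·f(k) + (k).
deg f ≤ 1 (via 0,0,1).
Solving with deg f ≤ 1: f(k) = -2*(k + 1).
Certificate R = B(k−1)f/C = -2*(k + 1)/k gives s_k = (-k - 1)/2**k.
Verify: k/(2*2**k) matches t_k.
Evaluate s at k=6 and k=0: -7/64 and -1; difference 57/64.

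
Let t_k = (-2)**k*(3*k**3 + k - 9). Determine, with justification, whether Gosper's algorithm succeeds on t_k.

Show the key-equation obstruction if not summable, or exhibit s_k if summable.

Yes. s_k = (-2)**k*(-k**3 + 2*k**2 - k + 3).

Ratio r(k) = 2*(-k - 3*(k + 1)**3 + 8)/(3*k**3 + k - 9).
So A=-2 and B=1, with C=k**3 + k/3 - 3.
Solve (-2)·f(k+1) − (1)·f(k) = k**3 + k/3 - 3.
From deg A=0, deg B=0, deg C=3: d=3.
Match coefficients ⇒ f(k) = -(k**3 - 2*k**2 + k - 3)/3.
Get s_k = R·t_k = (-2)**k*(-k**3 + 2*k**2 - k + 3) with R(k) = B(k−1)f(k)/C(k) = -(k**3 - 2*k**2 + k - 3)/(3*k**3 + k - 9).
Verify: (-2)**k*(3*k**3 + k - 9) matches t_k.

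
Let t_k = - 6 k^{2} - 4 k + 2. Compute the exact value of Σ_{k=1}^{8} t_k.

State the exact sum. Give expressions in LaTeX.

Σ = -1352

Ratio r(k) = (3*k**2 + 8*k + 4)/(3*k**2 + 2*k - 1).
Factor: A=1; B=1; C=k**2 + 2*k/3 - 1/3.
Need (1)·f(k+1) − (1)·f(k) = k**2 + 2*k/3 - 1/3.
d = 3 from the (0,0,2) case.
Solving with deg f ≤ 3: f(k) = k*(k + 1)*(2*k - 3)/6.
Certificate R = B(k−1)f/C = k*(2*k - 3)/(2*(3*k - 1)) gives s_k = k*(-2*k**2 + k + 3).
Δs = -6*k**2 - 4*k + 2, as required.
Evaluate s at k=9 and k=1: -1350 and 2; difference -1352.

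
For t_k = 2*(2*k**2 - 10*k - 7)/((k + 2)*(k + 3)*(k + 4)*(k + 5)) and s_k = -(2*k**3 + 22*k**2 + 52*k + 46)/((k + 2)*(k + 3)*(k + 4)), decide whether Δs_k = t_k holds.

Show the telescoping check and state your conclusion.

s_(k+1) = 2*(-26*k - (k + 1)**3 - 11*(k + 1)**2 - 49)/((k + 3)*(k + 4)*(k + 5))
s_(k+1) − s_k = 2*(2*k**2 - 10*k - 7)/(k**4 + 14*k**3 + 71*k**2 + 154*k + 120)
(s_(k+1) − s_k) − t_k = 0

Valid: the claim telescopes to t_k.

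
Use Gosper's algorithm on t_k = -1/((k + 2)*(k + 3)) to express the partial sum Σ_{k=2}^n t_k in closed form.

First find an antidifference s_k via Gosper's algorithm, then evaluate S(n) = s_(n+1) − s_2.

Compute t_(k+1)/t_k: get (k + 2)/(k + 4).
So A=k + 2 and B=k + 4, with C=1.
Key eq: (k + 2)·f(k+1) = (k + 3)·f(k) + (1).
deg f ≤ 1 (via 1,1,0).
Coefficient equations give f(k) = k/2.
Then R = B(k−1)f/C = k*(k + 3)/2, so s_k = R(k)·t_k = -k/(2*k + 4).
s_(k+1) − s_k = -1/(k**2 + 5*k + 6) = t_k.
Telescope: S(n) = s_(n+1) − s_(2) = (-n - 1)/(2*(n + 3)) − (-1/4) = (1 - n)/(4*(n + 3)).

S(n) = (1 - n)/(4*(n + 3))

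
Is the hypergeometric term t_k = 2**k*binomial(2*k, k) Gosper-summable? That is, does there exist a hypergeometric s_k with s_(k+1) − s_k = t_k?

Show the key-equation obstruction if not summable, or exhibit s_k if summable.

No — negative degree bound, so no certificate f.

r(k) = 4*(2*k + 1)/(k + 1) after simplifying.
Normal form (A,B,C) = (8*k + 4, k + 1, 1).
Solve (8*k + 4)·f(k+1) − (k)·f(k) = 1.
From deg A=1, deg B=1, deg C=0: d=-1.
Negative degree bound (-1): no f exists, t_k not Gosper-summable.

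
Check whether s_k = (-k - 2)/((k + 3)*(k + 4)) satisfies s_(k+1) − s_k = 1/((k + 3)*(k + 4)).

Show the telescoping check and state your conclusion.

Invalid: residual -4/(k**3 + 12*k**2 + 47*k + 60) ≠ 0.

s_(k+1) = (-k - 3)/((k + 4)*(k + 5))
s_(k+1) − s_k = (k + 1)/(k**3 + 12*k**2 + 47*k + 60)
(s_(k+1) − s_k) − t_k = -4/(k**3 + 12*k**2 + 47*k + 60)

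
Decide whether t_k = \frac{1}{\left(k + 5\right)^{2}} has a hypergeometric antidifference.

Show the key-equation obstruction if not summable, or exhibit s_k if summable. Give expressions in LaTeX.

r(k) = (k + 5)**2/(k + 6)**2 after simplifying.
Normal form (A,B,C) = (k**2 + 10*k + 25, k**2 + 12*k + 36, 1).
Need (k**2 + 10*k + 25)·f(k+1) − (k**2 + 10*k + 25)·f(k) = 1.
deg f ≤ 0 (via 2,2,0).
f = c0 ⇒ A·f(k+1) − B(k−1)·f(k) − C = -1. The system {-1 = 0} is inconsistent; no antidifference.

No — t_k has no hypergeometric antidifference.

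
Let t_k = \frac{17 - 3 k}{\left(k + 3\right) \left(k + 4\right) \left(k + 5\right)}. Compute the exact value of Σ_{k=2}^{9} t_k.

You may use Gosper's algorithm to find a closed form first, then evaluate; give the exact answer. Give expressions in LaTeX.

Step 1: r(k) = (k + 3)*(3*k - 14)/((k + 6)*(3*k - 17)).
Take A(k)=k + 3, B(k)=k + 6, C(k)=k - 17/3.
Need (k + 3)·f(k+1) − (k + 5)·f(k) = k - 17/3.
d = 2 from the (1,1,1) case.
Coefficient equations give f(k) = -k*(k + 16)/9.
Certificate R = B(k−1)f/C = -k*(k + 5)*(k + 16)/(3*(3*k - 17)) gives s_k = k*(k + 16)/(3*(k + 3)*(k + 4)).
s_(k+1) − s_k = (17 - 3*k)/(k**3 + 12*k**2 + 47*k + 60) = t_k.
Telescoping: Σ = s_(10) − s_(2) = 10/21 − (2/5) = 8/105.

Σ = 8/105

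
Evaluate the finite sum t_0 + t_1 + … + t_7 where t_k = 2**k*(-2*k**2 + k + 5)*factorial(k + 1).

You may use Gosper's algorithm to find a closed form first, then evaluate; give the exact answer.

r(k) = 2*(k + 2)*(k - 2*(k + 1)**2 + 6)/(-2*k**2 + k + 5) after simplifying.
Take A(k)=2*k + 4, B(k)=1, C(k)=k**2 - k/2 - 5/2.
Set up (2*k + 4)·f(k+1) − (1)·f(k) − (k**2 - k/2 - 5/2) = 0.
Bound: deg f ≤ 1.
Solving with deg f ≤ 1: f(k) = (k - 3)/2.
Get s_k = R·t_k = -2**k*(k - 3)*factorial(k + 1) with R(k) = B(k−1)f(k)/C(k) = (k - 3)/(2*k**2 - k - 5).
s_(k+1) − s_k = 2**k*(-2*k**2 + k + 5)*factorial(k + 1) = t_k.
Telescoping: Σ = s_(8) − s_(0) = -464486400 − (3) = -464486403.

Σ = -464486403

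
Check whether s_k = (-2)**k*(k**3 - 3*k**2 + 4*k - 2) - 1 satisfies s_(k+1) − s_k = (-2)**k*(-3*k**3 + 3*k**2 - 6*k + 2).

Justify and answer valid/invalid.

valid; difference matches t_k

s_(k+1) = -2*(-2)**k*k**3 - 2*(-2)**k*k - 1
s_(k+1) − s_k = (-2)**k*(-3*k**3 + 3*k**2 - 6*k + 2)
(s_(k+1) − s_k) − t_k = 0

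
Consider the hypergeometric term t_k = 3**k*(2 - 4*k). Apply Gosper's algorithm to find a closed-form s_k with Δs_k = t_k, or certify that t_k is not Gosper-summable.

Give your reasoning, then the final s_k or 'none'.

s_k = 2*3**k*(2 - k)

Compute t_(k+1)/t_k: get 3*(2*k + 1)/(2*k - 1).
So A=3 and B=1, with C=k - 1/2.
Need (3)·f(k+1) − (1)·f(k) = k - 1/2.
From deg A=0, deg B=0, deg C=1: d=1.
A polynomial solution: f(k) = (k - 2)/2.
Get s_k = R·t_k = 2*3**k*(2 - k) with R(k) = B(k−1)f(k)/C(k) = (k - 2)/(2*k - 1).
s_(k+1) − s_k = 3**k*(2 - 4*k) = t_k.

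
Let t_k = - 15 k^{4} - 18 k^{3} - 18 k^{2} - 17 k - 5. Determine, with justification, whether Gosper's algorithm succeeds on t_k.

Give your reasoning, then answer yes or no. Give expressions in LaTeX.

r(k) = (15*k**4 + 78*k**3 + 162*k**2 + 167*k + 73)/(15*k**4 + 18*k**3 + 18*k**2 + 17*k + 5) after simplifying.
Gosper form: A/B · C(k+1)/C(k) with A=1, B=1, C=k**4 + 6*k**3/5 + 6*k**2/5 + 17*k/15 + 1/3.
Key eq: (1)·f(k+1) = (1)·f(k) + (k**4 + 6*k**3/5 + 6*k**2/5 + 17*k/15 + 1/3).
d = 5 from the (0,0,4) case.
Match coefficients ⇒ f(k) = k*(3*k**4 - 3*k**3 + 2*k**2 + 4*k - 1)/15.
Then R = B(k−1)f/C = k*(3*k**4 - 3*k**3 + 2*k**2 + 4*k - 1)/(15*k**4 + 18*k**3 + 18*k**2 + 17*k + 5), so s_k = R(k)·t_k = k*(-3*k**4 + 3*k**3 - 2*k**2 - 4*k + 1).
Δs = -15*k**4 - 18*k**3 - 18*k**2 - 17*k - 5, as required.

Yes. s_k = k \left(- 3 k^{4} + 3 k^{3} - 2 k^{2} - 4 k + 1\right).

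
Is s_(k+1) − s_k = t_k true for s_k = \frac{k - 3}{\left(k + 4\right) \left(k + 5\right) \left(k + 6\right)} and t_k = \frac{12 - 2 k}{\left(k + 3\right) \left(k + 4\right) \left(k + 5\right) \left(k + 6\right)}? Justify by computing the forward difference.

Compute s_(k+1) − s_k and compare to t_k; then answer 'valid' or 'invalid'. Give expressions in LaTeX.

s_(k+1) = (k - 2)/((k + 5)*(k + 6)*(k + 7))
s_(k+1) − s_k = (13 - 2*k)/(k**4 + 22*k**3 + 179*k**2 + 638*k + 840)
(s_(k+1) − s_k) − t_k = 9*(k - 5)/(k**5 + 25*k**4 + 245*k**3 + 1175*k**2 + 2754*k + 2520)

Invalid: residual \frac{9 \left(k - 5\right)}{k^{5} + 25 k^{4} + 245 k^{3} + 1175 k^{2} + 2754 k + 2520} ≠ 0.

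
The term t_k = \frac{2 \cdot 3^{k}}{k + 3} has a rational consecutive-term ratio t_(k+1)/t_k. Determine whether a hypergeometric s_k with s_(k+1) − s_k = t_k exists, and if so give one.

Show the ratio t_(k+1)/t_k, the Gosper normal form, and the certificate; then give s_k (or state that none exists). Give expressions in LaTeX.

none (Gosper's algorithm certifies no s_k)

Step 1: r(k) = 3*(k + 3)/(k + 4).
Take A(k)=3*k + 9, B(k)=k + 4, C(k)=1.
Need (3*k + 9)·f(k+1) − (k + 3)·f(k) = 1.
From deg A=1, deg B=1, deg C=0: d=-1.
Negative degree bound (-1): no f exists, t_k not Gosper-summable.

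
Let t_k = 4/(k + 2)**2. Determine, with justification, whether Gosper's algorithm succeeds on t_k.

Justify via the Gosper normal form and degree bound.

Step 1: r(k) = (k + 2)**2/(k + 3)**2.
Factor: A=k**2 + 4*k + 4; B=k**2 + 6*k + 9; C=1.
Need (k**2 + 4*k + 4)·f(k+1) − (k**2 + 4*k + 4)·f(k) = 1.
d = 0 from the (2,2,0) case.
Put f(k) = c0: A·f(k+1) − B(k−1)·f(k) − C = -1; need -1 = 0 — inconsistent ⇒ no f, not summable.

No — key equation has no polynomial f.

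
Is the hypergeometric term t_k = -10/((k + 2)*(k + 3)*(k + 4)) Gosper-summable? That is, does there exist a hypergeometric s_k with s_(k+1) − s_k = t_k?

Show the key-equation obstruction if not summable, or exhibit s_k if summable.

Yes. s_k = 5*k*(-k - 5)/(6*(k + 2)*(k + 3)).

The ratio is (k + 2)/(k + 5).
So A=k + 2 and B=k + 5, with C=1.
Solve (k + 2)·f(k+1) − (k + 4)·f(k) = 1.
deg f ≤ 2 (via 1,1,0).
Match coefficients ⇒ f(k) = k*(k + 5)/12.
Certificate R = B(k−1)f/C = k*(k + 4)*(k + 5)/12 gives s_k = 5*k*(-k - 5)/(6*(k + 2)*(k + 3)).
s_(k+1) − s_k = -10/(k**3 + 9*k**2 + 26*k + 24) = t_k.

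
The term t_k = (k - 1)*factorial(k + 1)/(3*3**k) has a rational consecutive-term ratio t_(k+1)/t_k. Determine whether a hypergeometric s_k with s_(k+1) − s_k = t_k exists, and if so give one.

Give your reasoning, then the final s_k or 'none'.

s_k = factorial(k + 1)/3**k

r(k) = k*(k + 2)/(3*(k - 1)) after simplifying.
Gosper form: A/B · C(k+1)/C(k) with A=k/3 + 2/3, B=1, C=k - 1.
f must satisfy (k/3 + 2/3)·f(k+1) − (1)·f(k) = k - 1.
Degrees (1,0,1) ⇒ d ≤ 0.
Solving with deg f ≤ 0: f(k) = 3.
Get s_k = R·t_k = factorial(k + 1)/3**k with R(k) = B(k−1)f(k)/C(k) = 3/(k - 1).
Δs = (k - 1)*factorial(k + 1)/(3*3**k), as required.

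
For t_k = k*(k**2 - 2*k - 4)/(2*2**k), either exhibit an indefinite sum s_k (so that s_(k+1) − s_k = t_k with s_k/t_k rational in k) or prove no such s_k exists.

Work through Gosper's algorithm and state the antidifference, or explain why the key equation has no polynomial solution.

s_k = -(k**3 + k**2 + k + 3)/2**k

r(k) = (k**3 + k**2 - 5*k - 5)/(2*k*(k**2 - 2*k - 4)) after simplifying.
Factor: A=1/2; B=1; C=k**3 - 2*k**2 - 4*k.
f must satisfy (1/2)·f(k+1) − (1)·f(k) = k**3 - 2*k**2 - 4*k.
d = 3 from the (0,0,3) case.
Solving with deg f ≤ 3: f(k) = -2*(k**3 + k**2 + k + 3).
So s_k = (B(k−1)f/C)·t_k = (-2*(k**3 + k**2 + k + 3)/(k*(k**2 - 2*k - 4)))·t_k = -(k**3 + k**2 + k + 3)/2**k.
s_(k+1) − s_k = k*(k**2 - 2*k - 4)/(2*2**k) = t_k.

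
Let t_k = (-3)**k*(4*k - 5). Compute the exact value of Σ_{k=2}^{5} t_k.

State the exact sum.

Σ = -2916

Step 1: r(k) = 3*(1 - 4*k)/(4*k - 5).
Normal form (A,B,C) = (-3, 1, k - 5/4).
Need (-3)·f(k+1) − (1)·f(k) = k - 5/4.
Bound: deg f ≤ 1.
Solving with deg f ≤ 1: f(k) = -(k - 2)/4.
R(k) = B(k−1)·f(k)/C(k) = -(k - 2)/(4*k - 5); s_k = R·t_k = (-3)**k*(2 - k).
s_(k+1) − s_k = (-3)**k*(4*k - 5) = t_k.
Evaluate s at k=6 and k=2: -2916 and 0; difference -2916.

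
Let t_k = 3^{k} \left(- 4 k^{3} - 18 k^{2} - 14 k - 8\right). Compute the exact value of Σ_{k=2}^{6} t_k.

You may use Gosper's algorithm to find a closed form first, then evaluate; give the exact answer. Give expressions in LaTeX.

Σ = -1478268

t_(k+1)/t_k = 3*(2*k**3 + 15*k**2 + 31*k + 22)/(2*k**3 + 9*k**2 + 7*k + 4).
A = 3, B = 1, C = k**3 + 9*k**2/2 + 7*k/2 + 2.
Set up (3)·f(k+1) − (1)·f(k) − (k**3 + 9*k**2/2 + 7*k/2 + 2) = 0.
Bound: deg f ≤ 3.
Coefficient equations give f(k) = (k**3 - k + 2)/2.
Then R = B(k−1)f/C = (k**3 - k + 2)/(2*k**3 + 9*k**2 + 7*k + 4), so s_k = R(k)·t_k = 2*3**k*(-k**3 + k - 2).
Check: Δs_k = 2*3**k*(k**3 + 2*k - 3*(k + 1)**3 - 1). ✓
Evaluate s at k=7 and k=2: -1478412 and -144; difference -1478268.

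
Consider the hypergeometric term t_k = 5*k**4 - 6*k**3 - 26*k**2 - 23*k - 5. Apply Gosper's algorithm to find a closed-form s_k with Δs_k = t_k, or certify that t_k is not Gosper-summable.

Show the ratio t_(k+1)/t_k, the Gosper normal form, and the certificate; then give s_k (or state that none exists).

Step 1: r(k) = (5*k**4 + 14*k**3 - 14*k**2 - 73*k - 55)/(5*k**4 - 6*k**3 - 26*k**2 - 23*k - 5).
Take A(k)=1, B(k)=1, C(k)=k**4 - 6*k**3/5 - 26*k**2/5 - 23*k/5 - 1.
Set up (1)·f(k+1) − (1)·f(k) − (k**4 - 6*k**3/5 - 26*k**2/5 - 23*k/5 - 1) = 0.
d = 5 from the (0,0,4) case.
Solving with deg f ≤ 5: f(k) = k*(k**4 - 4*k**3 - 4*k**2 + 2)/5.
Certificate R = B(k−1)f/C = k*(k**4 - 4*k**3 - 4*k**2 + 2)/(5*k**4 - 6*k**3 - 26*k**2 - 23*k - 5) gives s_k = k*(k**4 - 4*k**3 - 4*k**2 + 2).
Δs = 5*k**4 - 6*k**3 - 26*k**2 - 23*k - 5, as required.

s_k = k*(k**4 - 4*k**3 - 4*k**2 + 2)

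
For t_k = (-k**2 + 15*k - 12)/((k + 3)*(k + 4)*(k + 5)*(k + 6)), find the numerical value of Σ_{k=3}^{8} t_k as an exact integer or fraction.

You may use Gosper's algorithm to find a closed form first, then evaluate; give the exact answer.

Σ = 59/2184

r(k) = -(k + 3)*(15*k - (k + 1)**2 + 3)/((k + 7)*(k**2 - 15*k + 12)) after simplifying.
Normal form (A,B,C) = (k + 3, k + 7, k**2 - 15*k + 12).
Solve (k + 3)·f(k+1) − (k + 6)·f(k) = k**2 - 15*k + 12.
d = 3 from the (1,1,2) case.
A polynomial solution: f(k) = k*(k - 41)*(k - 7)/60.
So s_k = (B(k−1)f/C)·t_k = (k*(k - 41)*(k - 7)*(k + 6)/(60*(k**2 - 15*k + 12)))·t_k = k*(-k**2 + 48*k - 287)/(60*(k + 3)*(k + 4)*(k + 5)).
Δs = (-k**2 + 15*k - 12)/(k**4 + 18*k**3 + 119*k**2 + 342*k + 360), as required.
Evaluate s at k=9 and k=3: 2/455 and -19/840; difference 59/2184.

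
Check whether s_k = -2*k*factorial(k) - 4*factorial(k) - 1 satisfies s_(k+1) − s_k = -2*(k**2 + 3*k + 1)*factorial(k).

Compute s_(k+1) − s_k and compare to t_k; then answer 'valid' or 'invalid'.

s_(k+1) = -2*k**2*factorial(k) - 8*k*factorial(k) - 6*factorial(k) - 1
s_(k+1) − s_k = -2*(k**2 + 3*k + 1)*factorial(k)
(s_(k+1) − s_k) − t_k = 0

Valid — Δs_k = t_k.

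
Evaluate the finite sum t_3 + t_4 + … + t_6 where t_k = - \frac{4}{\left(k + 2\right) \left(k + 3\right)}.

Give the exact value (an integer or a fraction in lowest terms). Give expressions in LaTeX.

Σ = -16/45

t_(k+1)/t_k = (k + 2)/(k + 4).
Factor: A=k + 2; B=k + 4; C=1.
Need (k + 2)·f(k+1) − (k + 3)·f(k) = 1.
deg f ≤ 1 (via 1,1,0).
Solve for f: f(k) = k/2 (degree 1 ≤ 1).
Then R = B(k−1)f/C = k*(k + 3)/2, so s_k = R(k)·t_k = -2*k/(k + 2).
Check: Δs_k = -4/(k**2 + 5*k + 6). ✓
Telescoping: Σ = s_(7) − s_(3) = -14/9 − (-6/5) = -16/45.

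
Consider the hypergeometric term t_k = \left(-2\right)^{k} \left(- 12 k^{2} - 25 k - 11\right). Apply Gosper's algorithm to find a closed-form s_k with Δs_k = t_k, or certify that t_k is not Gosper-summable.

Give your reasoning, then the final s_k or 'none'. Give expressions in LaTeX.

Compute t_(k+1)/t_k: get 2*(-12*k**2 - 49*k - 48)/(12*k**2 + 25*k + 11).
A = -2, B = 1, C = k**2 + 25*k/12 + 11/12.
Solve (-2)·f(k+1) − (1)·f(k) = k**2 + 25*k/12 + 11/12.
Degrees (0,0,2) ⇒ d ≤ 2.
Match coefficients ⇒ f(k) = -(k + 1)*(4*k - 1)/12.
Then R = B(k−1)f/C = -(k + 1)*(4*k - 1)/(12*k**2 + 25*k + 11), so s_k = R(k)·t_k = (-2)**k*(4*k**2 + 3*k - 1).
Δs = (-2)**k*(-12*k**2 - 25*k - 11), as required.

s_k = \left(-2\right)^{k} \left(4 k^{2} + 3 k - 1\right)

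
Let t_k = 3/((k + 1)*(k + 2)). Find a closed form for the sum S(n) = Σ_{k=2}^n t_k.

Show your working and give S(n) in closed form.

S(n) = (n - 1)/(n + 2)

Ratio r(k) = (k + 1)/(k + 3).
A = k + 1, B = k + 3, C = 1.
Key eq: (k + 1)·f(k+1) = (k + 2)·f(k) + (1).
Degrees (1,1,0) ⇒ d ≤ 1.
Match coefficients ⇒ f(k) = k.
Certificate R = B(k−1)f/C = k*(k + 2) gives s_k = 3*k/(k + 1).
Check: Δs_k = 3/(k**2 + 3*k + 2). ✓
Evaluate: s_(n+1) = 3*(n + 1)/(n + 2); subtract s_(2) = 2 ⇒ S(n) = (n - 1)/(n + 2).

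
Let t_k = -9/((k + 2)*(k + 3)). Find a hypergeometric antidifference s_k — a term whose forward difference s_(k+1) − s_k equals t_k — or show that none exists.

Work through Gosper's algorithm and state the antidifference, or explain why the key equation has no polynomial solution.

Step 1: r(k) = (k + 2)/(k + 4).
Gosper form: A/B · C(k+1)/C(k) with A=k + 2, B=k + 4, C=1.
Need (k + 2)·f(k+1) − (k + 3)·f(k) = 1.
deg f ≤ 1 (via 1,1,0).
Match coefficients ⇒ f(k) = k/2.
Then R = B(k−1)f/C = k*(k + 3)/2, so s_k = R(k)·t_k = -9*k/(2*k + 4).
s_(k+1) − s_k = -9/(k**2 + 5*k + 6) = t_k.

s_k = -9*k/(2*k + 4)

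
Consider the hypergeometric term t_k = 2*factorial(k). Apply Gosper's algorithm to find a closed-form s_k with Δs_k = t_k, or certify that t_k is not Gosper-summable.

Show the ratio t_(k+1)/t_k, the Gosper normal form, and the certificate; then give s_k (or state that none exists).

Compute t_(k+1)/t_k: get k + 1.
Take A(k)=k + 1, B(k)=1, C(k)=1.
f must satisfy (k + 1)·f(k+1) − (1)·f(k) = 1.
Degrees (1,0,0) ⇒ d ≤ -1.
deg f ≤ -1 is impossible — no certificate.

none (Gosper's algorithm certifies no s_k)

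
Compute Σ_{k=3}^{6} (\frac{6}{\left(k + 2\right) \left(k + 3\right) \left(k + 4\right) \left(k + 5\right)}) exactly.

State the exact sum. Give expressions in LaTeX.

t_(k+1)/t_k = (k + 2)/(k + 6).
Take A(k)=k + 2, B(k)=k + 6, C(k)=1.
Need (k + 2)·f(k+1) − (k + 5)·f(k) = 1.
d = 3 from the (1,1,0) case.
Solving with deg f ≤ 3: f(k) = k*(k**2 + 9*k + 26)/72.
Then R = B(k−1)f/C = k*(k + 5)*(k**2 + 9*k + 26)/72, so s_k = R(k)·t_k = k*(k**2 + 9*k + 26)/(12*(k + 2)*(k + 3)*(k + 4)).
Verify: 6/(k**4 + 14*k**3 + 71*k**2 + 154*k + 120) matches t_k.
Sum = s_(7) − s_(3); s_(7) = 161/1980, s_(3) = 31/420 ⇒ 26/3465.

Σ = 26/3465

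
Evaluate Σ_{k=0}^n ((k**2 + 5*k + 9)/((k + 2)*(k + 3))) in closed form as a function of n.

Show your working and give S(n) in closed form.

The ratio is (k + 2)*(5*k + (k + 1)**2 + 14)/((k + 4)*(k**2 + 5*k + 9)).
A = k + 2, B = k + 4, C = k**2 + 5*k + 9.
Key eq: (k + 2)·f(k+1) = (k + 3)·f(k) + (k**2 + 5*k + 9).
From deg A=1, deg B=1, deg C=2: d=2.
Match coefficients ⇒ f(k) = k*(2*k + 7)/2.
Then R = B(k−1)f/C = k*(k + 3)*(2*k + 7)/(2*(k**2 + 5*k + 9)), so s_k = R(k)·t_k = k*(2*k + 7)/(2*(k + 2)).
Check: Δs_k = (k**2 + 5*k + 9)/(k**2 + 5*k + 6). ✓
Σ_(k=0)^n t_k = s_(n+1) − s_(0) = ((2*n**2 + 11*n + 9)/(2*(n + 3))) − (0), i.e. (2*n**2 + 11*n + 9)/(2*(n + 3)).

S(n) = (2*n**2 + 11*n + 9)/(2*(n + 3))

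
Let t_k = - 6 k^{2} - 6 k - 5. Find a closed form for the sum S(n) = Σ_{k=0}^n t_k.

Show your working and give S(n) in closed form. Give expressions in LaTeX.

Ratio r(k) = (6*k**2 + 18*k + 17)/(6*k**2 + 6*k + 5).
Take A(k)=1, B(k)=1, C(k)=k**2 + k + 5/6.
Solve (1)·f(k+1) − (1)·f(k) = k**2 + k + 5/6.
d = 3 from the (0,0,2) case.
Solving with deg f ≤ 3: f(k) = k*(2*k**2 + 3)/6.
Get s_k = R·t_k = k*(-2*k**2 - 3) with R(k) = B(k−1)f(k)/C(k) = k*(2*k**2 + 3)/(6*k**2 + 6*k + 5).
s_(k+1) − s_k = -6*k**2 - 6*k - 5 = t_k.
Σ_(k=0)^n t_k = s_(n+1) − s_(0) = (-2*n**3 - 6*n**2 - 9*n - 5) − (0), i.e. -2*n**3 - 6*n**2 - 9*n - 5.

S(n) = - 2 n^{3} - 6 n^{2} - 9 n - 5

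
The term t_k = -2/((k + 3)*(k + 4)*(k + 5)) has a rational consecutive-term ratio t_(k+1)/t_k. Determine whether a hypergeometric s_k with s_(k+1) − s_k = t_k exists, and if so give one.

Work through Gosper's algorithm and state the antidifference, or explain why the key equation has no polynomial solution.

s_k = k*(-k - 7)/(12*(k + 3)*(k + 4))

The ratio is (k + 3)/(k + 6).
Take A(k)=k + 3, B(k)=k + 6, C(k)=1.
f must satisfy (k + 3)·f(k+1) − (k + 5)·f(k) = 1.
deg f ≤ 2 (via 1,1,0).
Coefficient equations give f(k) = k*(k + 7)/24.
Get s_k = R·t_k = k*(-k - 7)/(12*(k + 3)*(k + 4)) with R(k) = B(k−1)f(k)/C(k) = k*(k + 5)*(k + 7)/24.
s_(k+1) − s_k = -2/(k**3 + 12*k**2 + 47*k + 60) = t_k.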